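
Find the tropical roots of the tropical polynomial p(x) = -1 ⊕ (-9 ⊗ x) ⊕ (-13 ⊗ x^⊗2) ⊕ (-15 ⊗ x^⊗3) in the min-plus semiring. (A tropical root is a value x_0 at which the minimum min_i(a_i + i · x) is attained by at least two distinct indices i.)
Roots: {2, 4, 8}

Each tropical root is a break point of the lower envelope of the lines y = a_i + i · x (there are 4 lines, with slopes 0, 1, ..., 3). Only the lines that attain the minimum somewhere contribute to roots; other lines are dominated. Here the surviving (envelope) indices are i = 3, i = 2, i = 1, i = 0.
Intersections between consecutive envelope lines give the roots: for adjacent envelope indices i < j the intersection is x = (a_i − a_j) / (j − i). Reading off the sorted break points: {2, 4, 8}.
Verification: at each break x_0, at least two indices attain the minimum of min_i(a_i + i · x_0).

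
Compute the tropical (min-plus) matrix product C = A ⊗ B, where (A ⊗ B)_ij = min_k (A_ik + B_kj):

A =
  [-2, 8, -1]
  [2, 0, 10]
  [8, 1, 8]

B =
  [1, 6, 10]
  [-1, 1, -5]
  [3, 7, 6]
A ⊗ B =
  [-1, 4, 3]
  [-1, 1, -5]
  [0, 2, -4]

Apply the min-plus product entry-by-entry:
  C[0][0] = min over k of (A[0][0] + B[0][0] = -2 + 1 = -1, A[0][1] + B[1][0] = 8 + -1 = 7, A[0][2] + B[2][0] = -1 + 3 = 2) = -1 (attained at k = 0)
  C[0][1] = min over k of (A[0][0] + B[0][1] = -2 + 6 = 4, A[0][1] + B[1][1] = 8 + 1 = 9, A[0][2] + B[2][1] = -1 + 7 = 6) = 4 (attained at k = 0)
  C[0][2] = min over k of (A[0][0] + B[0][2] = -2 + 10 = 8, A[0][1] + B[1][2] = 8 + -5 = 3, A[0][2] + B[2][2] = -1 + 6 = 5) = 3 (attained at k = 1)
  C[1][0] = min over k of (A[1][0] + B[0][0] = 2 + 1 = 3, A[1][1] + B[1][0] = 0 + -1 = -1, A[1][2] + B[2][0] = 10 + 3 = 13) = -1 (attained at k = 1)
  C[1][1] = min over k of (A[1][0] + B[0][1] = 2 + 6 = 8, A[1][1] + B[1][1] = 0 + 1 = 1, A[1][2] + B[2][1] = 10 + 7 = 17) = 1 (attained at k = 1)
  C[1][2] = min over k of (A[1][0] + B[0][2] = 2 + 10 = 12, A[1][1] + B[1][2] = 0 + -5 = -5, A[1][2] + B[2][2] = 10 + 6 = 16) = -5 (attained at k = 1)
  C[2][0] = min over k of (A[2][0] + B[0][0] = 8 + 1 = 9, A[2][1] + B[1][0] = 1 + -1 = 0, A[2][2] + B[2][0] = 8 + 3 = 11) = 0 (attained at k = 1)
  C[2][1] = min over k of (A[2][0] + B[0][1] = 8 + 6 = 14, A[2][1] + B[1][1] = 1 + 1 = 2, A[2][2] + B[2][1] = 8 + 7 = 15) = 2 (attained at k = 1)
  C[2][2] = min over k of (A[2][0] + B[0][2] = 8 + 10 = 18, A[2][1] + B[1][2] = 1 + -5 = -4, A[2][2] + B[2][2] = 8 + 6 = 14) = -4 (attained at k = 1)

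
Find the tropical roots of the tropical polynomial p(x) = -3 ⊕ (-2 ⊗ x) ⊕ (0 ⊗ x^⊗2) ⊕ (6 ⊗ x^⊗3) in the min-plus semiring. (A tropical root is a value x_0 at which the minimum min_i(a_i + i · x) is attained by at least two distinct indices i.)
Roots: {-6, -2, -1}

Each tropical root is a break point of the lower envelope of the lines y = a_i + i · x (there are 4 lines, with slopes 0, 1, ..., 3). Only the lines that attain the minimum somewhere contribute to roots; other lines are dominated. Here the surviving (envelope) indices are i = 3, i = 2, i = 1, i = 0.
Intersections between consecutive envelope lines give the roots: for adjacent envelope indices i < j the intersection is x = (a_i − a_j) / (j − i). Reading off the sorted break points: {-6, -2, -1}.
Verification: at each break x_0, at least two indices attain the minimum of min_i(a_i + i · x_0).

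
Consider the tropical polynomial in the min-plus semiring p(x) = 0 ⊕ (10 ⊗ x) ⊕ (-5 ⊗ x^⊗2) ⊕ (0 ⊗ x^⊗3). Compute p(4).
p(4) = 0

A tropical monomial a ⊗ x^⊗i evaluates to a + i · x. Evaluating each term at x = 4:
  Term 0 contributes 0 + 0 · 4 = 0
  Term 1 contributes 10 + 1 · 4 = 14
  Term 2 contributes -5 + 2 · 4 = 3
  Term 3 contributes 0 + 3 · 4 = 12
p(4) = ⊕ of these = min[0, 14, 3, 12] = 0.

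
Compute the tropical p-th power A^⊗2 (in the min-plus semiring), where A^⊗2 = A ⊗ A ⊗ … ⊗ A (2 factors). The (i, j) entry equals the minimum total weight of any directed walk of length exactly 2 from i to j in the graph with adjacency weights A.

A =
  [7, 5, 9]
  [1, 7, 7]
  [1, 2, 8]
A^⊗2 =
  [6, 11, 12]
  [8, 6, 10]
  [3, 6, 9]

Each entry (A^⊗2)_ij equals the minimum over all length-2 walks i = v_0 → v_1 → … → v_2 = j of Σ_t A[v_t][v_{t+1}]. For example, for (i, j) = (0, 2) we minimise over 3 possible intermediate vertex sequences; the minimum is 12, attained along the walk 0 → 1 → 2.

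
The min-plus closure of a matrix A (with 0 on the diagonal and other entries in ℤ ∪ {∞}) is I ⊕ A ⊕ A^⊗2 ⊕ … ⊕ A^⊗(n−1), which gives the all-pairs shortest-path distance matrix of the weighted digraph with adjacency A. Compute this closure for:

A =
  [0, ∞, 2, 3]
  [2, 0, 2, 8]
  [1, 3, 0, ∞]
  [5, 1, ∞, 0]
Closure =
  [0, 4, 2, 3]
  [2, 0, 2, 5]
  [1, 3, 0, 4]
  [3, 1, 3, 0]

This is the Floyd-Warshall all-pairs shortest-path computation. For each intermediate vertex k = 0, 1, …, 3, update dist[i][j] ← min(dist[i][j], dist[i][k] + dist[k][j]). The final matrix gives, for each (i, j), the minimum total weight of any directed path from i to j (possibly empty when i = j).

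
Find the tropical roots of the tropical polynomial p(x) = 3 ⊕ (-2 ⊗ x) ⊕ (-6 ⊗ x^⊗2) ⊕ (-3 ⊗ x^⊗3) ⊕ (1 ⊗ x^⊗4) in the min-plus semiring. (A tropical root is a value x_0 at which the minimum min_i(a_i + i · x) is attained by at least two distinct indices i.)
Roots: {-4, -3, 4, 5}

Each tropical root is a break point of the lower envelope of the lines y = a_i + i · x (there are 5 lines, with slopes 0, 1, ..., 4). Only the lines that attain the minimum somewhere contribute to roots; other lines are dominated. Here the surviving (envelope) indices are i = 4, i = 3, i = 2, i = 1, i = 0.
Intersections between consecutive envelope lines give the roots: for adjacent envelope indices i < j the intersection is x = (a_i − a_j) / (j − i). Reading off the sorted break points: {-4, -3, 4, 5}.
Verification: at each break x_0, at least two indices attain the minimum of min_i(a_i + i · x_0).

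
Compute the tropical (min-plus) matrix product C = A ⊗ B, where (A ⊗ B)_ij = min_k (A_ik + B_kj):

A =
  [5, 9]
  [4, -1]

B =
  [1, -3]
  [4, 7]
A ⊗ B =
  [6, 2]
  [3, 1]

Apply the min-plus product entry-by-entry:
  C[0][0] = min over k of (A[0][0] + B[0][0] = 5 + 1 = 6, A[0][1] + B[1][0] = 9 + 4 = 13) = 6 (attained at k = 0)
  C[0][1] = min over k of (A[0][0] + B[0][1] = 5 + -3 = 2, A[0][1] + B[1][1] = 9 + 7 = 16) = 2 (attained at k = 0)
  C[1][0] = min over k of (A[1][0] + B[0][0] = 4 + 1 = 5, A[1][1] + B[1][0] = -1 + 4 = 3) = 3 (attained at k = 1)
  C[1][1] = min over k of (A[1][0] + B[0][1] = 4 + -3 = 1, A[1][1] + B[1][1] = -1 + 7 = 6) = 1 (attained at k = 0)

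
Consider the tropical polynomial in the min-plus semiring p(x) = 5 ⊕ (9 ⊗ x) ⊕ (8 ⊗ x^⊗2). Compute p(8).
p(8) = 5

A tropical monomial a ⊗ x^⊗i evaluates to a + i · x. Evaluating each term at x = 8:
  Term 0 contributes 5 + 0 · 8 = 5
  Term 1 contributes 9 + 1 · 8 = 17
  Term 2 contributes 8 + 2 · 8 = 24
p(8) = ⊕ of these = min[5, 17, 24] = 5.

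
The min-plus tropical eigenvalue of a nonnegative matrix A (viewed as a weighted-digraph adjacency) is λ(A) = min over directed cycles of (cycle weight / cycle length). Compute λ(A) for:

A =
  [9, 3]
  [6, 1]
λ(A) = 1

Enumerate directed cycles and compute their means (weight / length). Sample:
  cycle 0 → 0: weight = 9, length = 1, mean = 9/1 ≈ 9.000
  cycle 1 → 1: weight = 1, length = 1, mean = 1/1 ≈ 1.000
  cycle 0 → 1 → 0: weight = 9, length = 2, mean = 9/2 ≈ 4.500
  cycle 1 → 0 → 1: weight = 9, length = 2, mean = 9/2 ≈ 4.500
Minimum mean = 1.000, attained e.g. along the cycle 1 → 1 with weight 1 and length 1. So λ(A) = 1/1 = 1.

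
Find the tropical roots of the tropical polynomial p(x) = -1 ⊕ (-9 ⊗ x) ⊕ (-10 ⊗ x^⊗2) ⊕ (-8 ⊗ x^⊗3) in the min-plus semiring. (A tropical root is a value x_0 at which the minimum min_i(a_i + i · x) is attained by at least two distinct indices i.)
Roots: {-2, 1, 8}

Each tropical root is a break point of the lower envelope of the lines y = a_i + i · x (there are 4 lines, with slopes 0, 1, ..., 3). Only the lines that attain the minimum somewhere contribute to roots; other lines are dominated. Here the surviving (envelope) indices are i = 3, i = 2, i = 1, i = 0.
Intersections between consecutive envelope lines give the roots: for adjacent envelope indices i < j the intersection is x = (a_i − a_j) / (j − i). Reading off the sorted break points: {-2, 1, 8}.
Verification: at each break x_0, at least two indices attain the minimum of min_i(a_i + i · x_0).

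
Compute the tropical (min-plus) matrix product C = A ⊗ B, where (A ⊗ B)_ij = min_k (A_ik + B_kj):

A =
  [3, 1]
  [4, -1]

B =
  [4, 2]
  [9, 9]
A ⊗ B =
  [7, 5]
  [8, 6]

Apply the min-plus product entry-by-entry:
  C[0][0] = min over k of (A[0][0] + B[0][0] = 3 + 4 = 7, A[0][1] + B[1][0] = 1 + 9 = 10) = 7 (attained at k = 0)
  C[0][1] = min over k of (A[0][0] + B[0][1] = 3 + 2 = 5, A[0][1] + B[1][1] = 1 + 9 = 10) = 5 (attained at k = 0)
  C[1][0] = min over k of (A[1][0] + B[0][0] = 4 + 4 = 8, A[1][1] + B[1][0] = -1 + 9 = 8) = 8 (attained at k = 0)
  C[1][1] = min over k of (A[1][0] + B[0][1] = 4 + 2 = 6, A[1][1] + B[1][1] = -1 + 9 = 8) = 6 (attained at k = 0)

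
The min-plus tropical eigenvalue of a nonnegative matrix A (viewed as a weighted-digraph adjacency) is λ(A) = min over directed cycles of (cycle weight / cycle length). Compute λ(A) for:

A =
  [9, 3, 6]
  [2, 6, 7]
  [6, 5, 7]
λ(A) = 5/2

Enumerate directed cycles and compute their means (weight / length). Sample:
  cycle 0 → 0: weight = 9, length = 1, mean = 9/1 ≈ 9.000
  cycle 1 → 1: weight = 6, length = 1, mean = 6/1 ≈ 6.000
  cycle 2 → 2: weight = 7, length = 1, mean = 7/1 ≈ 7.000
  cycle 0 → 1 → 0: weight = 5, length = 2, mean = 5/2 ≈ 2.500
  cycle 0 → 2 → 0: weight = 12, length = 2, mean = 12/2 ≈ 6.000
  cycle 1 → 0 → 1: weight = 5, length = 2, mean = 5/2 ≈ 2.500
Minimum mean = 2.500, attained e.g. along the cycle 0 → 1 → 0 with weight 5 and length 2. So λ(A) = 5/2 = 5/2.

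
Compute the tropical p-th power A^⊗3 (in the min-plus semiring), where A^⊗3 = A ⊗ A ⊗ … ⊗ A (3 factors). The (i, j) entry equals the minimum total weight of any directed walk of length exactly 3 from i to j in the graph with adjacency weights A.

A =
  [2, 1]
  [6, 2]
A^⊗3 =
  [6, 5]
  [10, 6]

Each entry (A^⊗3)_ij equals the minimum over all length-3 walks i = v_0 → v_1 → … → v_3 = j of Σ_t A[v_t][v_{t+1}]. For example, for (i, j) = (0, 1) we minimise over 4 possible intermediate vertex sequences; the minimum is 5, attained along the walk 0 → 0 → 0 → 1.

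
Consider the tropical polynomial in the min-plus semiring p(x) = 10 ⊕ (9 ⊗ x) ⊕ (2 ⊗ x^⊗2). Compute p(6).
p(6) = 10

A tropical monomial a ⊗ x^⊗i evaluates to a + i · x. Evaluating each term at x = 6:
  Term 0 contributes 10 + 0 · 6 = 10
  Term 1 contributes 9 + 1 · 6 = 15
  Term 2 contributes 2 + 2 · 6 = 14
p(6) = ⊕ of these = min[10, 15, 14] = 10.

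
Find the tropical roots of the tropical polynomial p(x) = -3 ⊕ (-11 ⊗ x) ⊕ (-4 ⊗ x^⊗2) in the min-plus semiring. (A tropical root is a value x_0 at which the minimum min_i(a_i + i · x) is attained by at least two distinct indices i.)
Roots: {-7, 8}

Each tropical root is a break point of the lower envelope of the lines y = a_i + i · x (there are 3 lines, with slopes 0, 1, ..., 2). Only the lines that attain the minimum somewhere contribute to roots; other lines are dominated. Here the surviving (envelope) indices are i = 2, i = 1, i = 0.
Intersections between consecutive envelope lines give the roots: for adjacent envelope indices i < j the intersection is x = (a_i − a_j) / (j − i). Reading off the sorted break points: {-7, 8}.
Verification: at each break x_0, at least two indices attain the minimum of min_i(a_i + i · x_0).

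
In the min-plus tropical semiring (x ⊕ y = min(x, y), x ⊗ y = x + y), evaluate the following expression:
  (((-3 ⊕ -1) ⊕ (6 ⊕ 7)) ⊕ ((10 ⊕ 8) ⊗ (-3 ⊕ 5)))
(((-3 ⊕ -1) ⊕ (6 ⊕ 7)) ⊕ ((10 ⊕ 8) ⊗ (-3 ⊕ 5))) = -3

Expand innermost to outermost. Recall ⊕ takes the minimum of its arguments and ⊗ takes their sum. Working out the expression (((-3 ⊕ -1) ⊕ (6 ⊕ 7)) ⊕ ((10 ⊕ 8) ⊗ (-3 ⊕ 5))) gives -3.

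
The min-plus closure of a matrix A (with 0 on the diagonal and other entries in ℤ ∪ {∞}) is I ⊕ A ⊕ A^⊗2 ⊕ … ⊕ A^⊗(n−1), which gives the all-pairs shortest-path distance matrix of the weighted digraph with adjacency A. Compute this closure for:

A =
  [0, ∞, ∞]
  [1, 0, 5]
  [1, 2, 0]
Closure =
  [0, ∞, ∞]
  [1, 0, 5]
  [1, 2, 0]

This is the Floyd-Warshall all-pairs shortest-path computation. For each intermediate vertex k = 0, 1, …, 2, update dist[i][j] ← min(dist[i][j], dist[i][k] + dist[k][j]). The final matrix gives, for each (i, j), the minimum total weight of any directed path from i to j (possibly empty when i = j).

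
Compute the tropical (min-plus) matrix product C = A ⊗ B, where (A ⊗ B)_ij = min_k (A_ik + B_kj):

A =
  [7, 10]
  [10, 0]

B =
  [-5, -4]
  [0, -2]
A ⊗ B =
  [2, 3]
  [0, -2]

Apply the min-plus product entry-by-entry:
  C[0][0] = min over k of (A[0][0] + B[0][0] = 7 + -5 = 2, A[0][1] + B[1][0] = 10 + 0 = 10) = 2 (attained at k = 0)
  C[0][1] = min over k of (A[0][0] + B[0][1] = 7 + -4 = 3, A[0][1] + B[1][1] = 10 + -2 = 8) = 3 (attained at k = 0)
  C[1][0] = min over k of (A[1][0] + B[0][0] = 10 + -5 = 5, A[1][1] + B[1][0] = 0 + 0 = 0) = 0 (attained at k = 1)
  C[1][1] = min over k of (A[1][0] + B[0][1] = 10 + -4 = 6, A[1][1] + B[1][1] = 0 + -2 = -2) = -2 (attained at k = 1)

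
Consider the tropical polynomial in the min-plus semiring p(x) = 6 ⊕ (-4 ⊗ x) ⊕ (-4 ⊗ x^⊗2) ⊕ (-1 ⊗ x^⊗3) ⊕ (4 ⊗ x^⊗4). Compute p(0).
p(0) = -4

A tropical monomial a ⊗ x^⊗i evaluates to a + i · x. Evaluating each term at x = 0:
  Term 0 contributes 6 + 0 · 0 = 6
  Term 1 contributes -4 + 1 · 0 = -4
  Term 2 contributes -4 + 2 · 0 = -4
  Term 3 contributes -1 + 3 · 0 = -1
  Term 4 contributes 4 + 4 · 0 = 4
p(0) = ⊕ of these = min[6, -4, -4, -1, 4] = -4.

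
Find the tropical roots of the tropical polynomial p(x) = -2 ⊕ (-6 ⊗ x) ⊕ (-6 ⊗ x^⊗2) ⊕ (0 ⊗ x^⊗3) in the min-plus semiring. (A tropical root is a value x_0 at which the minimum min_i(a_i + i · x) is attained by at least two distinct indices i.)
Roots: {-6, 0, 4}

Each tropical root is a break point of the lower envelope of the lines y = a_i + i · x (there are 4 lines, with slopes 0, 1, ..., 3). Only the lines that attain the minimum somewhere contribute to roots; other lines are dominated. Here the surviving (envelope) indices are i = 3, i = 2, i = 1, i = 0.
Intersections between consecutive envelope lines give the roots: for adjacent envelope indices i < j the intersection is x = (a_i − a_j) / (j − i). Reading off the sorted break points: {-6, 0, 4}.
Verification: at each break x_0, at least two indices attain the minimum of min_i(a_i + i · x_0).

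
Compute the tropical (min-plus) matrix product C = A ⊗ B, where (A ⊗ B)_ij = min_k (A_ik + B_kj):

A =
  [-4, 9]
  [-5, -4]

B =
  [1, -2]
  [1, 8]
A ⊗ B =
  [-3, -6]
  [-4, -7]

Apply the min-plus product entry-by-entry:
  C[0][0] = min over k of (A[0][0] + B[0][0] = -4 + 1 = -3, A[0][1] + B[1][0] = 9 + 1 = 10) = -3 (attained at k = 0)
  C[0][1] = min over k of (A[0][0] + B[0][1] = -4 + -2 = -6, A[0][1] + B[1][1] = 9 + 8 = 17) = -6 (attained at k = 0)
  C[1][0] = min over k of (A[1][0] + B[0][0] = -5 + 1 = -4, A[1][1] + B[1][0] = -4 + 1 = -3) = -4 (attained at k = 0)
  C[1][1] = min over k of (A[1][0] + B[0][1] = -5 + -2 = -7, A[1][1] + B[1][1] = -4 + 8 = 4) = -7 (attained at k = 0)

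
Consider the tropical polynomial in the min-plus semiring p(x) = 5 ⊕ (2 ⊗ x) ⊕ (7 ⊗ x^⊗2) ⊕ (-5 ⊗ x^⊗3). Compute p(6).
p(6) = 5

A tropical monomial a ⊗ x^⊗i evaluates to a + i · x. Evaluating each term at x = 6:
  Term 0 contributes 5 + 0 · 6 = 5
  Term 1 contributes 2 + 1 · 6 = 8
  Term 2 contributes 7 + 2 · 6 = 19
  Term 3 contributes -5 + 3 · 6 = 13
p(6) = ⊕ of these = min[5, 8, 19, 13] = 5.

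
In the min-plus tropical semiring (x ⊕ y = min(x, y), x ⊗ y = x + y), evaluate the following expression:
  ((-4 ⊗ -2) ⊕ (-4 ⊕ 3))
((-4 ⊗ -2) ⊕ (-4 ⊕ 3)) = -6

Expand innermost to outermost. Recall ⊕ takes the minimum of its arguments and ⊗ takes their sum. Working out the expression ((-4 ⊗ -2) ⊕ (-4 ⊕ 3)) gives -6.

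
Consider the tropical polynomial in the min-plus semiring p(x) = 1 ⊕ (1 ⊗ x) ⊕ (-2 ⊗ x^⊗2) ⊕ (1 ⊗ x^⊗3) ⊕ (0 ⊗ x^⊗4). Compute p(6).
p(6) = 1

A tropical monomial a ⊗ x^⊗i evaluates to a + i · x. Evaluating each term at x = 6:
  Term 0 contributes 1 + 0 · 6 = 1
  Term 1 contributes 1 + 1 · 6 = 7
  Term 2 contributes -2 + 2 · 6 = 10
  Term 3 contributes 1 + 3 · 6 = 19
  Term 4 contributes 0 + 4 · 6 = 24
p(6) = ⊕ of these = min[1, 7, 10, 19, 24] = 1.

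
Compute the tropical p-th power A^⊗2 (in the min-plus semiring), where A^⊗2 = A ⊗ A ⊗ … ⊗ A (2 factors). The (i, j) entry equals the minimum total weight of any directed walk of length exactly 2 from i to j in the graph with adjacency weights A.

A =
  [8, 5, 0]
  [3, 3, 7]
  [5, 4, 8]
A^⊗2 =
  [5, 4, 8]
  [6, 6, 3]
  [7, 7, 5]

Each entry (A^⊗2)_ij equals the minimum over all length-2 walks i = v_0 → v_1 → … → v_2 = j of Σ_t A[v_t][v_{t+1}]. For example, for (i, j) = (0, 2) we minimise over 3 possible intermediate vertex sequences; the minimum is 8, attained along the walk 0 → 0 → 2.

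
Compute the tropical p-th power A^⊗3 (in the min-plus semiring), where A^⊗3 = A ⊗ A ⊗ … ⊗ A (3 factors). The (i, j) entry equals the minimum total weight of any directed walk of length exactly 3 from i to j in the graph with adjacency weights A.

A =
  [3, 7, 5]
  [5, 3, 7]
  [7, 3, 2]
A^⊗3 =
  [9, 10, 9]
  [11, 9, 11]
  [10, 7, 6]

Each entry (A^⊗3)_ij equals the minimum over all length-3 walks i = v_0 → v_1 → … → v_3 = j of Σ_t A[v_t][v_{t+1}]. For example, for (i, j) = (0, 2) we minimise over 9 possible intermediate vertex sequences; the minimum is 9, attained along the walk 0 → 2 → 2 → 2.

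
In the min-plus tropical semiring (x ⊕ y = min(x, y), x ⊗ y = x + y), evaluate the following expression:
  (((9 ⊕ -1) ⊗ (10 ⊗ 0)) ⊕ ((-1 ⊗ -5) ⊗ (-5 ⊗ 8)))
(((9 ⊕ -1) ⊗ (10 ⊗ 0)) ⊕ ((-1 ⊗ -5) ⊗ (-5 ⊗ 8))) = -3

Expand innermost to outermost. Recall ⊕ takes the minimum of its arguments and ⊗ takes their sum. Working out the expression (((9 ⊕ -1) ⊗ (10 ⊗ 0)) ⊕ ((-1 ⊗ -5) ⊗ (-5 ⊗ 8))) gives -3.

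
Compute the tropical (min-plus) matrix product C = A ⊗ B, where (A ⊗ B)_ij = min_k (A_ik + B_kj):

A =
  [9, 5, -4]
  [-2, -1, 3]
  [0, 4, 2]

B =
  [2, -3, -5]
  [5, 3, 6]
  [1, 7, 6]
A ⊗ B =
  [-3, 3, 2]
  [0, -5, -7]
  [2, -3, -5]

Apply the min-plus product entry-by-entry:
  C[0][0] = min over k of (A[0][0] + B[0][0] = 9 + 2 = 11, A[0][1] + B[1][0] = 5 + 5 = 10, A[0][2] + B[2][0] = -4 + 1 = -3) = -3 (attained at k = 2)
  C[0][1] = min over k of (A[0][0] + B[0][1] = 9 + -3 = 6, A[0][1] + B[1][1] = 5 + 3 = 8, A[0][2] + B[2][1] = -4 + 7 = 3) = 3 (attained at k = 2)
  C[0][2] = min over k of (A[0][0] + B[0][2] = 9 + -5 = 4, A[0][1] + B[1][2] = 5 + 6 = 11, A[0][2] + B[2][2] = -4 + 6 = 2) = 2 (attained at k = 2)
  C[1][0] = min over k of (A[1][0] + B[0][0] = -2 + 2 = 0, A[1][1] + B[1][0] = -1 + 5 = 4, A[1][2] + B[2][0] = 3 + 1 = 4) = 0 (attained at k = 0)
  C[1][1] = min over k of (A[1][0] + B[0][1] = -2 + -3 = -5, A[1][1] + B[1][1] = -1 + 3 = 2, A[1][2] + B[2][1] = 3 + 7 = 10) = -5 (attained at k = 0)
  C[1][2] = min over k of (A[1][0] + B[0][2] = -2 + -5 = -7, A[1][1] + B[1][2] = -1 + 6 = 5, A[1][2] + B[2][2] = 3 + 6 = 9) = -7 (attained at k = 0)
  C[2][0] = min over k of (A[2][0] + B[0][0] = 0 + 2 = 2, A[2][1] + B[1][0] = 4 + 5 = 9, A[2][2] + B[2][0] = 2 + 1 = 3) = 2 (attained at k = 0)
  C[2][1] = min over k of (A[2][0] + B[0][1] = 0 + -3 = -3, A[2][1] + B[1][1] = 4 + 3 = 7, A[2][2] + B[2][1] = 2 + 7 = 9) = -3 (attained at k = 0)
  C[2][2] = min over k of (A[2][0] + B[0][2] = 0 + -5 = -5, A[2][1] + B[1][2] = 4 + 6 = 10, A[2][2] + B[2][2] = 2 + 6 = 8) = -5 (attained at k = 0)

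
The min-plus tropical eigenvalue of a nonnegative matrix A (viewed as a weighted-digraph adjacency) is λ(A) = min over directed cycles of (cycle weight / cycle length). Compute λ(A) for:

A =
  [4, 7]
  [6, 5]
λ(A) = 4

Enumerate directed cycles and compute their means (weight / length). Sample:
  cycle 0 → 0: weight = 4, length = 1, mean = 4/1 ≈ 4.000
  cycle 1 → 1: weight = 5, length = 1, mean = 5/1 ≈ 5.000
  cycle 0 → 1 → 0: weight = 13, length = 2, mean = 13/2 ≈ 6.500
  cycle 1 → 0 → 1: weight = 13, length = 2, mean = 13/2 ≈ 6.500
Minimum mean = 4.000, attained e.g. along the cycle 0 → 0 with weight 4 and length 1. So λ(A) = 4/1 = 4.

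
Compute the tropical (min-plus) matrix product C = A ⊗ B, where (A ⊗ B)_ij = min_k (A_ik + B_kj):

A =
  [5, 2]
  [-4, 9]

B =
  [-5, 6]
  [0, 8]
A ⊗ B =
  [0, 10]
  [-9, 2]

Apply the min-plus product entry-by-entry:
  C[0][0] = min over k of (A[0][0] + B[0][0] = 5 + -5 = 0, A[0][1] + B[1][0] = 2 + 0 = 2) = 0 (attained at k = 0)
  C[0][1] = min over k of (A[0][0] + B[0][1] = 5 + 6 = 11, A[0][1] + B[1][1] = 2 + 8 = 10) = 10 (attained at k = 1)
  C[1][0] = min over k of (A[1][0] + B[0][0] = -4 + -5 = -9, A[1][1] + B[1][0] = 9 + 0 = 9) = -9 (attained at k = 0)
  C[1][1] = min over k of (A[1][0] + B[0][1] = -4 + 6 = 2, A[1][1] + B[1][1] = 9 + 8 = 17) = 2 (attained at k = 0)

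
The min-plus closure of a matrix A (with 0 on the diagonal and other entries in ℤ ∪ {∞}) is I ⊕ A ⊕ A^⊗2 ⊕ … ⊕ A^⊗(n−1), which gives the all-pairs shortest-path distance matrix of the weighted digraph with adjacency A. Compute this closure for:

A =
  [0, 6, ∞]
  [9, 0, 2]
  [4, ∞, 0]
Closure =
  [0, 6, 8]
  [6, 0, 2]
  [4, 10, 0]

This is the Floyd-Warshall all-pairs shortest-path computation. For each intermediate vertex k = 0, 1, …, 2, update dist[i][j] ← min(dist[i][j], dist[i][k] + dist[k][j]). The final matrix gives, for each (i, j), the minimum total weight of any directed path from i to j (possibly empty when i = j).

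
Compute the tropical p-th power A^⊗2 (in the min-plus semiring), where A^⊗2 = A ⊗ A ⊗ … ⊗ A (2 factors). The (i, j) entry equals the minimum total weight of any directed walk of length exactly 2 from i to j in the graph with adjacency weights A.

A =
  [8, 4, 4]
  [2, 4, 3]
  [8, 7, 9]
A^⊗2 =
  [6, 8, 7]
  [6, 6, 6]
  [9, 11, 10]

Each entry (A^⊗2)_ij equals the minimum over all length-2 walks i = v_0 → v_1 → … → v_2 = j of Σ_t A[v_t][v_{t+1}]. For example, for (i, j) = (0, 2) we minimise over 3 possible intermediate vertex sequences; the minimum is 7, attained along the walk 0 → 1 → 2.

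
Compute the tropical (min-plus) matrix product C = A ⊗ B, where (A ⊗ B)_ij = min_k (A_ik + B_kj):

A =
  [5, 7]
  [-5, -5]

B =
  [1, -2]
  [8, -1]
A ⊗ B =
  [6, 3]
  [-4, -7]

Apply the min-plus product entry-by-entry:
  C[0][0] = min over k of (A[0][0] + B[0][0] = 5 + 1 = 6, A[0][1] + B[1][0] = 7 + 8 = 15) = 6 (attained at k = 0)
  C[0][1] = min over k of (A[0][0] + B[0][1] = 5 + -2 = 3, A[0][1] + B[1][1] = 7 + -1 = 6) = 3 (attained at k = 0)
  C[1][0] = min over k of (A[1][0] + B[0][0] = -5 + 1 = -4, A[1][1] + B[1][0] = -5 + 8 = 3) = -4 (attained at k = 0)
  C[1][1] = min over k of (A[1][0] + B[0][1] = -5 + -2 = -7, A[1][1] + B[1][1] = -5 + -1 = -6) = -7 (attained at k = 0)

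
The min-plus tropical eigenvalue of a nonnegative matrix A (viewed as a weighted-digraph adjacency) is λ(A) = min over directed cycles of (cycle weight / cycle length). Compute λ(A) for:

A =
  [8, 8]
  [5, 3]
λ(A) = 3

Enumerate directed cycles and compute their means (weight / length). Sample:
  cycle 0 → 0: weight = 8, length = 1, mean = 8/1 ≈ 8.000
  cycle 1 → 1: weight = 3, length = 1, mean = 3/1 ≈ 3.000
  cycle 0 → 1 → 0: weight = 13, length = 2, mean = 13/2 ≈ 6.500
  cycle 1 → 0 → 1: weight = 13, length = 2, mean = 13/2 ≈ 6.500
Minimum mean = 3.000, attained e.g. along the cycle 1 → 1 with weight 3 and length 1. So λ(A) = 3/1 = 3.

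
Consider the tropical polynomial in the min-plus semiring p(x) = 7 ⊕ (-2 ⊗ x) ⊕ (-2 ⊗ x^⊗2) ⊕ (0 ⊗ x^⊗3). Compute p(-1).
p(-1) = -4

A tropical monomial a ⊗ x^⊗i evaluates to a + i · x. Evaluating each term at x = -1:
  Term 0 contributes 7 + 0 · -1 = 7
  Term 1 contributes -2 + 1 · -1 = -3
  Term 2 contributes -2 + 2 · -1 = -4
  Term 3 contributes 0 + 3 · -1 = -3
p(-1) = ⊕ of these = min[7, -3, -4, -3] = -4.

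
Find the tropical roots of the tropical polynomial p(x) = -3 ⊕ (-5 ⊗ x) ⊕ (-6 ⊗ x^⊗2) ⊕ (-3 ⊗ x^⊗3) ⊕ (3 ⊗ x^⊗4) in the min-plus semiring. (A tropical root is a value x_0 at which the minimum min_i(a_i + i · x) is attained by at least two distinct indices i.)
Roots: {-6, -3, 1, 2}

Each tropical root is a break point of the lower envelope of the lines y = a_i + i · x (there are 5 lines, with slopes 0, 1, ..., 4). Only the lines that attain the minimum somewhere contribute to roots; other lines are dominated. Here the surviving (envelope) indices are i = 4, i = 3, i = 2, i = 1, i = 0.
Intersections between consecutive envelope lines give the roots: for adjacent envelope indices i < j the intersection is x = (a_i − a_j) / (j − i). Reading off the sorted break points: {-6, -3, 1, 2}.
Verification: at each break x_0, at least two indices attain the minimum of min_i(a_i + i · x_0).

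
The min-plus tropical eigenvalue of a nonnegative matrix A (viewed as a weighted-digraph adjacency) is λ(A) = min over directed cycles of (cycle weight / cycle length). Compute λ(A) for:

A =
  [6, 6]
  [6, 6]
λ(A) = 6

Enumerate directed cycles and compute their means (weight / length). Sample:
  cycle 0 → 0: weight = 6, length = 1, mean = 6/1 ≈ 6.000
  cycle 1 → 1: weight = 6, length = 1, mean = 6/1 ≈ 6.000
  cycle 0 → 1 → 0: weight = 12, length = 2, mean = 12/2 ≈ 6.000
  cycle 1 → 0 → 1: weight = 12, length = 2, mean = 12/2 ≈ 6.000
Minimum mean = 6.000, attained e.g. along the cycle 0 → 0 with weight 6 and length 1. So λ(A) = 6/1 = 6.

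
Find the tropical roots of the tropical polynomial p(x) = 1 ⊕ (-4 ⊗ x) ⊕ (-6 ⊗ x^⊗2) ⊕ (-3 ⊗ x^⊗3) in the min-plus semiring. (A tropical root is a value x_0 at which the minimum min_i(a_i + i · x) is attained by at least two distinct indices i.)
Roots: {-3, 2, 5}

Each tropical root is a break point of the lower envelope of the lines y = a_i + i · x (there are 4 lines, with slopes 0, 1, ..., 3). Only the lines that attain the minimum somewhere contribute to roots; other lines are dominated. Here the surviving (envelope) indices are i = 3, i = 2, i = 1, i = 0.
Intersections between consecutive envelope lines give the roots: for adjacent envelope indices i < j the intersection is x = (a_i − a_j) / (j − i). Reading off the sorted break points: {-3, 2, 5}.
Verification: at each break x_0, at least two indices attain the minimum of min_i(a_i + i · x_0).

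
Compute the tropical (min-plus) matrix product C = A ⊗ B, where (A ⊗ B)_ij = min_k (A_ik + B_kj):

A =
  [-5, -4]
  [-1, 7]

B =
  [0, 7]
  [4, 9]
A ⊗ B =
  [-5, 2]
  [-1, 6]

Apply the min-plus product entry-by-entry:
  C[0][0] = min over k of (A[0][0] + B[0][0] = -5 + 0 = -5, A[0][1] + B[1][0] = -4 + 4 = 0) = -5 (attained at k = 0)
  C[0][1] = min over k of (A[0][0] + B[0][1] = -5 + 7 = 2, A[0][1] + B[1][1] = -4 + 9 = 5) = 2 (attained at k = 0)
  C[1][0] = min over k of (A[1][0] + B[0][0] = -1 + 0 = -1, A[1][1] + B[1][0] = 7 + 4 = 11) = -1 (attained at k = 0)
  C[1][1] = min over k of (A[1][0] + B[0][1] = -1 + 7 = 6, A[1][1] + B[1][1] = 7 + 9 = 16) = 6 (attained at k = 0)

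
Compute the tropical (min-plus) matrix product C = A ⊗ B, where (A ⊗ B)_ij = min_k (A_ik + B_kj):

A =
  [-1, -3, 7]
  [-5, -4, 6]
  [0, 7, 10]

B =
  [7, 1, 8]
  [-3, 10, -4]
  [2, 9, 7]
A ⊗ B =
  [-6, 0, -7]
  [-7, -4, -8]
  [4, 1, 3]

Apply the min-plus product entry-by-entry:
  C[0][0] = min over k of (A[0][0] + B[0][0] = -1 + 7 = 6, A[0][1] + B[1][0] = -3 + -3 = -6, A[0][2] + B[2][0] = 7 + 2 = 9) = -6 (attained at k = 1)
  C[0][1] = min over k of (A[0][0] + B[0][1] = -1 + 1 = 0, A[0][1] + B[1][1] = -3 + 10 = 7, A[0][2] + B[2][1] = 7 + 9 = 16) = 0 (attained at k = 0)
  C[0][2] = min over k of (A[0][0] + B[0][2] = -1 + 8 = 7, A[0][1] + B[1][2] = -3 + -4 = -7, A[0][2] + B[2][2] = 7 + 7 = 14) = -7 (attained at k = 1)
  C[1][0] = min over k of (A[1][0] + B[0][0] = -5 + 7 = 2, A[1][1] + B[1][0] = -4 + -3 = -7, A[1][2] + B[2][0] = 6 + 2 = 8) = -7 (attained at k = 1)
  C[1][1] = min over k of (A[1][0] + B[0][1] = -5 + 1 = -4, A[1][1] + B[1][1] = -4 + 10 = 6, A[1][2] + B[2][1] = 6 + 9 = 15) = -4 (attained at k = 0)
  C[1][2] = min over k of (A[1][0] + B[0][2] = -5 + 8 = 3, A[1][1] + B[1][2] = -4 + -4 = -8, A[1][2] + B[2][2] = 6 + 7 = 13) = -8 (attained at k = 1)
  C[2][0] = min over k of (A[2][0] + B[0][0] = 0 + 7 = 7, A[2][1] + B[1][0] = 7 + -3 = 4, A[2][2] + B[2][0] = 10 + 2 = 12) = 4 (attained at k = 1)
  C[2][1] = min over k of (A[2][0] + B[0][1] = 0 + 1 = 1, A[2][1] + B[1][1] = 7 + 10 = 17, A[2][2] + B[2][1] = 10 + 9 = 19) = 1 (attained at k = 0)
  C[2][2] = min over k of (A[2][0] + B[0][2] = 0 + 8 = 8, A[2][1] + B[1][2] = 7 + -4 = 3, A[2][2] + B[2][2] = 10 + 7 = 17) = 3 (attained at k = 1)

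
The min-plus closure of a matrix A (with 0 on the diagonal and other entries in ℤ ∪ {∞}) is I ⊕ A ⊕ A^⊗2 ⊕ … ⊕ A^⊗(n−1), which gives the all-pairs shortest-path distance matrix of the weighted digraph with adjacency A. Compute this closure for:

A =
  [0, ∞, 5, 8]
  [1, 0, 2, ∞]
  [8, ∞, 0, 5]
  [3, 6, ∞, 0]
Closure =
  [0, 14, 5, 8]
  [1, 0, 2, 7]
  [8, 11, 0, 5]
  [3, 6, 8, 0]

This is the Floyd-Warshall all-pairs shortest-path computation. For each intermediate vertex k = 0, 1, …, 3, update dist[i][j] ← min(dist[i][j], dist[i][k] + dist[k][j]). The final matrix gives, for each (i, j), the minimum total weight of any directed path from i to j (possibly empty when i = j).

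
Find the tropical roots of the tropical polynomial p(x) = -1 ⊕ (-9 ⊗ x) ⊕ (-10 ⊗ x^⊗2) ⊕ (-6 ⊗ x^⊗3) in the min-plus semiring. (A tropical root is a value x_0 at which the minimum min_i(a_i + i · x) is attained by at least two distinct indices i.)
Roots: {-4, 1, 8}

Each tropical root is a break point of the lower envelope of the lines y = a_i + i · x (there are 4 lines, with slopes 0, 1, ..., 3). Only the lines that attain the minimum somewhere contribute to roots; other lines are dominated. Here the surviving (envelope) indices are i = 3, i = 2, i = 1, i = 0.
Intersections between consecutive envelope lines give the roots: for adjacent envelope indices i < j the intersection is x = (a_i − a_j) / (j − i). Reading off the sorted break points: {-4, 1, 8}.
Verification: at each break x_0, at least two indices attain the minimum of min_i(a_i + i · x_0).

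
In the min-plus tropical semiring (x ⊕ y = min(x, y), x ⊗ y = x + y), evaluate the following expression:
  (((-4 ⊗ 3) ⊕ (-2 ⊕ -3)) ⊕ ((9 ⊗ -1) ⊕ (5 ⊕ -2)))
(((-4 ⊗ 3) ⊕ (-2 ⊕ -3)) ⊕ ((9 ⊗ -1) ⊕ (5 ⊕ -2))) = -3

Expand innermost to outermost. Recall ⊕ takes the minimum of its arguments and ⊗ takes their sum. Working out the expression (((-4 ⊗ 3) ⊕ (-2 ⊕ -3)) ⊕ ((9 ⊗ -1) ⊕ (5 ⊕ -2))) gives -3.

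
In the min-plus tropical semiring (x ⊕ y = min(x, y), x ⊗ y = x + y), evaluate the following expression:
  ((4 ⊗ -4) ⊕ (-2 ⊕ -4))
((4 ⊗ -4) ⊕ (-2 ⊕ -4)) = -4

Expand innermost to outermost. Recall ⊕ takes the minimum of its arguments and ⊗ takes their sum. Working out the expression ((4 ⊗ -4) ⊕ (-2 ⊕ -4)) gives -4.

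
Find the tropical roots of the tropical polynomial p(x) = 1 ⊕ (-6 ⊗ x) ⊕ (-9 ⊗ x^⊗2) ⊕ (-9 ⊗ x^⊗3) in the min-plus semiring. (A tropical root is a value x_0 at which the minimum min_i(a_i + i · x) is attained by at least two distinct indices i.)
Roots: {0, 3, 7}

Each tropical root is a break point of the lower envelope of the lines y = a_i + i · x (there are 4 lines, with slopes 0, 1, ..., 3). Only the lines that attain the minimum somewhere contribute to roots; other lines are dominated. Here the surviving (envelope) indices are i = 3, i = 2, i = 1, i = 0.
Intersections between consecutive envelope lines give the roots: for adjacent envelope indices i < j the intersection is x = (a_i − a_j) / (j − i). Reading off the sorted break points: {0, 3, 7}.
Verification: at each break x_0, at least two indices attain the minimum of min_i(a_i + i · x_0).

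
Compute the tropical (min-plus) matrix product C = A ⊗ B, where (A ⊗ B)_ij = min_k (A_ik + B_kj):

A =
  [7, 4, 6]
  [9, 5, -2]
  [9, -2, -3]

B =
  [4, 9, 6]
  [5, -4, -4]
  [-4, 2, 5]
A ⊗ B =
  [2, 0, 0]
  [-6, 0, 1]
  [-7, -6, -6]

Apply the min-plus product entry-by-entry:
  C[0][0] = min over k of (A[0][0] + B[0][0] = 7 + 4 = 11, A[0][1] + B[1][0] = 4 + 5 = 9, A[0][2] + B[2][0] = 6 + -4 = 2) = 2 (attained at k = 2)
  C[0][1] = min over k of (A[0][0] + B[0][1] = 7 + 9 = 16, A[0][1] + B[1][1] = 4 + -4 = 0, A[0][2] + B[2][1] = 6 + 2 = 8) = 0 (attained at k = 1)
  C[0][2] = min over k of (A[0][0] + B[0][2] = 7 + 6 = 13, A[0][1] + B[1][2] = 4 + -4 = 0, A[0][2] + B[2][2] = 6 + 5 = 11) = 0 (attained at k = 1)
  C[1][0] = min over k of (A[1][0] + B[0][0] = 9 + 4 = 13, A[1][1] + B[1][0] = 5 + 5 = 10, A[1][2] + B[2][0] = -2 + -4 = -6) = -6 (attained at k = 2)
  C[1][1] = min over k of (A[1][0] + B[0][1] = 9 + 9 = 18, A[1][1] + B[1][1] = 5 + -4 = 1, A[1][2] + B[2][1] = -2 + 2 = 0) = 0 (attained at k = 2)
  C[1][2] = min over k of (A[1][0] + B[0][2] = 9 + 6 = 15, A[1][1] + B[1][2] = 5 + -4 = 1, A[1][2] + B[2][2] = -2 + 5 = 3) = 1 (attained at k = 1)
  C[2][0] = min over k of (A[2][0] + B[0][0] = 9 + 4 = 13, A[2][1] + B[1][0] = -2 + 5 = 3, A[2][2] + B[2][0] = -3 + -4 = -7) = -7 (attained at k = 2)
  C[2][1] = min over k of (A[2][0] + B[0][1] = 9 + 9 = 18, A[2][1] + B[1][1] = -2 + -4 = -6, A[2][2] + B[2][1] = -3 + 2 = -1) = -6 (attained at k = 1)
  C[2][2] = min over k of (A[2][0] + B[0][2] = 9 + 6 = 15, A[2][1] + B[1][2] = -2 + -4 = -6, A[2][2] + B[2][2] = -3 + 5 = 2) = -6 (attained at k = 1)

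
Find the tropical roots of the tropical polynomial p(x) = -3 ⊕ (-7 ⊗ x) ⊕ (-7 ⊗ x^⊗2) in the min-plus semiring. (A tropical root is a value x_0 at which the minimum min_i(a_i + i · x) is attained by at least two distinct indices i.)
Roots: {0, 4}

Each tropical root is a break point of the lower envelope of the lines y = a_i + i · x (there are 3 lines, with slopes 0, 1, ..., 2). Only the lines that attain the minimum somewhere contribute to roots; other lines are dominated. Here the surviving (envelope) indices are i = 2, i = 1, i = 0.
Intersections between consecutive envelope lines give the roots: for adjacent envelope indices i < j the intersection is x = (a_i − a_j) / (j − i). Reading off the sorted break points: {0, 4}.
Verification: at each break x_0, at least two indices attain the minimum of min_i(a_i + i · x_0).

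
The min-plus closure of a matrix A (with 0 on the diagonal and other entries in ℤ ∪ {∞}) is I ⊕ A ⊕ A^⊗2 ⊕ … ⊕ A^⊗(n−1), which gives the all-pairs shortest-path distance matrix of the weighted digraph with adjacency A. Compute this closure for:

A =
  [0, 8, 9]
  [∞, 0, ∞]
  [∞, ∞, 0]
Closure =
  [0, 8, 9]
  [∞, 0, ∞]
  [∞, ∞, 0]

This is the Floyd-Warshall all-pairs shortest-path computation. For each intermediate vertex k = 0, 1, …, 2, update dist[i][j] ← min(dist[i][j], dist[i][k] + dist[k][j]). The final matrix gives, for each (i, j), the minimum total weight of any directed path from i to j (possibly empty when i = j).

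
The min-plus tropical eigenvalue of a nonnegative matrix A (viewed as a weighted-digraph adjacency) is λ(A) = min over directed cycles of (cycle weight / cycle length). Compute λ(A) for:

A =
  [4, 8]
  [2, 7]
λ(A) = 4

Enumerate directed cycles and compute their means (weight / length). Sample:
  cycle 0 → 0: weight = 4, length = 1, mean = 4/1 ≈ 4.000
  cycle 1 → 1: weight = 7, length = 1, mean = 7/1 ≈ 7.000
  cycle 0 → 1 → 0: weight = 10, length = 2, mean = 10/2 ≈ 5.000
  cycle 1 → 0 → 1: weight = 10, length = 2, mean = 10/2 ≈ 5.000
Minimum mean = 4.000, attained e.g. along the cycle 0 → 0 with weight 4 and length 1. So λ(A) = 4/1 = 4.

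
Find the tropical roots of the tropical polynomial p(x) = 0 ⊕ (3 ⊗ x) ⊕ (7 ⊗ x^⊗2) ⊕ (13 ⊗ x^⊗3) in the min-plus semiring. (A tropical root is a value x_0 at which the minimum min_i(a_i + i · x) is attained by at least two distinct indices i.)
Roots: {-6, -4, -3}

Each tropical root is a break point of the lower envelope of the lines y = a_i + i · x (there are 4 lines, with slopes 0, 1, ..., 3). Only the lines that attain the minimum somewhere contribute to roots; other lines are dominated. Here the surviving (envelope) indices are i = 3, i = 2, i = 1, i = 0.
Intersections between consecutive envelope lines give the roots: for adjacent envelope indices i < j the intersection is x = (a_i − a_j) / (j − i). Reading off the sorted break points: {-6, -4, -3}.
Verification: at each break x_0, at least two indices attain the minimum of min_i(a_i + i · x_0).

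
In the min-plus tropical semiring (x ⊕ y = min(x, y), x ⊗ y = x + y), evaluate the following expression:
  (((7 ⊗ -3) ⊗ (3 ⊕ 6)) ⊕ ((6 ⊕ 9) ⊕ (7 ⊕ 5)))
(((7 ⊗ -3) ⊗ (3 ⊕ 6)) ⊕ ((6 ⊕ 9) ⊕ (7 ⊕ 5))) = 5

Expand innermost to outermost. Recall ⊕ takes the minimum of its arguments and ⊗ takes their sum. Working out the expression (((7 ⊗ -3) ⊗ (3 ⊕ 6)) ⊕ ((6 ⊕ 9) ⊕ (7 ⊕ 5))) gives 5.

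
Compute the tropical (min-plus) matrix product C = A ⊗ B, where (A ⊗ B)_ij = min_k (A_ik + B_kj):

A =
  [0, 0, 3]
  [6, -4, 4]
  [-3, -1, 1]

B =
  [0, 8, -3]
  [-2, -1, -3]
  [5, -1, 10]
A ⊗ B =
  [-2, -1, -3]
  [-6, -5, -7]
  [-3, -2, -6]

Apply the min-plus product entry-by-entry:
  C[0][0] = min over k of (A[0][0] + B[0][0] = 0 + 0 = 0, A[0][1] + B[1][0] = 0 + -2 = -2, A[0][2] + B[2][0] = 3 + 5 = 8) = -2 (attained at k = 1)
  C[0][1] = min over k of (A[0][0] + B[0][1] = 0 + 8 = 8, A[0][1] + B[1][1] = 0 + -1 = -1, A[0][2] + B[2][1] = 3 + -1 = 2) = -1 (attained at k = 1)
  C[0][2] = min over k of (A[0][0] + B[0][2] = 0 + -3 = -3, A[0][1] + B[1][2] = 0 + -3 = -3, A[0][2] + B[2][2] = 3 + 10 = 13) = -3 (attained at k = 0)
  C[1][0] = min over k of (A[1][0] + B[0][0] = 6 + 0 = 6, A[1][1] + B[1][0] = -4 + -2 = -6, A[1][2] + B[2][0] = 4 + 5 = 9) = -6 (attained at k = 1)
  C[1][1] = min over k of (A[1][0] + B[0][1] = 6 + 8 = 14, A[1][1] + B[1][1] = -4 + -1 = -5, A[1][2] + B[2][1] = 4 + -1 = 3) = -5 (attained at k = 1)
  C[1][2] = min over k of (A[1][0] + B[0][2] = 6 + -3 = 3, A[1][1] + B[1][2] = -4 + -3 = -7, A[1][2] + B[2][2] = 4 + 10 = 14) = -7 (attained at k = 1)
  C[2][0] = min over k of (A[2][0] + B[0][0] = -3 + 0 = -3, A[2][1] + B[1][0] = -1 + -2 = -3, A[2][2] + B[2][0] = 1 + 5 = 6) = -3 (attained at k = 0)
  C[2][1] = min over k of (A[2][0] + B[0][1] = -3 + 8 = 5, A[2][1] + B[1][1] = -1 + -1 = -2, A[2][2] + B[2][1] = 1 + -1 = 0) = -2 (attained at k = 1)
  C[2][2] = min over k of (A[2][0] + B[0][2] = -3 + -3 = -6, A[2][1] + B[1][2] = -1 + -3 = -4, A[2][2] + B[2][2] = 1 + 10 = 11) = -6 (attained at k = 0)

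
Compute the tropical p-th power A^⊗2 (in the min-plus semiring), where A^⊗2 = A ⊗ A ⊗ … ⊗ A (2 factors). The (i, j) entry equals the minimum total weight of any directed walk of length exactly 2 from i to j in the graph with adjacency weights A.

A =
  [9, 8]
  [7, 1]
A^⊗2 =
  [15, 9]
  [8, 2]

Each entry (A^⊗2)_ij equals the minimum over all length-2 walks i = v_0 → v_1 → … → v_2 = j of Σ_t A[v_t][v_{t+1}]. For example, for (i, j) = (0, 1) we minimise over 2 possible intermediate vertex sequences; the minimum is 9, attained along the walk 0 → 1 → 1.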